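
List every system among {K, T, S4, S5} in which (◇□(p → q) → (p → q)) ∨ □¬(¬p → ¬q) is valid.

S4-tableau for the negation ¬((◇□(p → q) → (p → q)) ∨ □¬(¬p → ¬q)):
1. ¬((◇□(p → q) → (p → q)) ∨ □¬(¬p → ¬q)), 0
2. ¬(◇□(p → q) → (p → q)), 0
3. ¬□¬(¬p → ¬q), 0
4. ◇□(p → q), 0
5. ¬(p → q), 0
6. p, 0
7. ¬q, 0
8. ¬p → ¬q, 1
9. ¬q, 1
10. □(p → q), 2
11. p → q, 2
12. q, 2
Accessibility: 0R0, 0R1, 0R2, 1R1, 2R2
Complete open branch: countermodel on an S4-frame, so not valid in S4, nor in K, T (the same frame is also a K-frame and a T-frame).
S5-tableau for the negation ¬((◇□(p → q) → (p → q)) ∨ □¬(¬p → ¬q)):
1. ¬((◇□(p → q) → (p → q)) ∨ □¬(¬p → ¬q)), 0
2. ¬(◇□(p → q) → (p → q)), 0
3. ¬□¬(¬p → ¬q), 0
4. ◇□(p → q), 0
5. ¬(p → q), 0
6. p, 0
7. ¬q, 0
8. ¬p → ¬q, 1
9. ¬q, 1
10. □(p → q), 2
11. p → q, 0
12. p → q, 1
13. p → q, 2
14. q, 0
Accessibility: 0R0, 0R1, 0R2, 1R0, 1R1, 1R2, 2R0, 2R1, 2R2
Branch closes: q and ¬q both at 0.
Every branch closes (one shown): valid in S5.

S5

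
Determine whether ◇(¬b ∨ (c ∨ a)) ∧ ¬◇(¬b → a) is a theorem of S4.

Not valid

Tableau for the negation ¬(◇(¬b ∨ (c ∨ a)) ∧ ¬◇(¬b → a)):
1. ¬(◇(¬b ∨ (c ∨ a)) ∧ ¬◇(¬b → a)), 0
2. ◇(¬b → a), 0
3. ¬b → a, 1
4. a, 1
Accessibility: 0R0, 0R1, 1R1
The negation has an open branch (countermodel exists).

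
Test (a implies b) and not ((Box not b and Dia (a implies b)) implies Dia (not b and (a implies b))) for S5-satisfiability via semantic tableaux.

No, unsatisfiable

1. (a implies b) and not ((Box not b and Dia (a implies b)) implies Dia (not b and (a implies b))), 0
2. a implies b, 0
3. not ((Box not b and Dia (a implies b)) implies Dia (not b and (a implies b))), 0
4. Box not b and Dia (a implies b), 0
5. not Dia (not b and (a implies b)), 0
6. Box not b, 0
7. Dia (a implies b), 0
8. not (not b and (a implies b)), 0
9. not b, 0
10. not a, 0
11. not (a implies b), 0
12. a, 0
Accessibility: 0R0
Branch closes: a and not a both at 0.
(One branch shown.) All branches close.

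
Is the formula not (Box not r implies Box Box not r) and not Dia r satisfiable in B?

1. not (Box not r implies Box Box not r) and not Dia r, u
2. not (Box not r implies Box Box not r), u   [and-rule on 1]
3. not Dia r, u   [and-rule on 1]
4. Box not r, u   [neg-implies-rule on 2]
5. not Box Box not r, u   [neg-implies-rule on 2]
6. not r, u   [neg-Dia-rule on 3 via uRu]
7. not Box not r, v   [neg-Box-rule on 5: fresh world v, uRv]
8. not r, v   [neg-Dia-rule on 3 via uRv]
9. r, w   [neg-Box-rule on 7: fresh world w, vRw]
Accessibility: uRu, uRv, vRu, vRv, vRw, wRv, wRw

Yes, satisfiable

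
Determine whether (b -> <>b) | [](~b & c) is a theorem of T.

Tableau for the negation ~((b -> <>b) | [](~b & c)):
1. ~((b -> <>b) | [](~b & c)), u
2. ~(b -> <>b), u
3. ~[](~b & c), u
4. b, u
5. ~<>b, u
6. ~b, u
Accessibility: uRu
Branch closes: b and ~b both at u.
All branches of the negation close; one closing branch shown above.

Yes, valid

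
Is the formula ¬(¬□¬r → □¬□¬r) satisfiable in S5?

Unsatisfiable (every branch closes)

1. ¬(¬□¬r → □¬□¬r), w0
2. ¬□¬r, w0
3. ¬□¬□¬r, w0
4. r, w1
5. □¬r, w2
6. ¬r, w0
7. ¬r, w1
Accessibility: w0Rw0, w0Rw1, w0Rw2, w1Rw0, w1Rw1, w1Rw2, w2Rw0, w2Rw1, w2Rw2
Branch closes: r and ¬r both at w1.
Every branch closes; the branch above is one of them.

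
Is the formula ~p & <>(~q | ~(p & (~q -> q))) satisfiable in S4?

1. ~p & <>(~q | ~(p & (~q -> q))), 0
2. ~p, 0
3. <>(~q | ~(p & (~q -> q))), 0
4. ~q | ~(p & (~q -> q)), 1
5. ~(p & (~q -> q)), 1
6. ~(~q -> q), 1
7. ~q, 1
Accessibility: 0R0, 0R1, 1R1

Satisfiable (open branch found)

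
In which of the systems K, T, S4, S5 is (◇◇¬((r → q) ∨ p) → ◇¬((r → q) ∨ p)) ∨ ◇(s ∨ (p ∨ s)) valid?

S4, S5

T-tableau for the negation ¬((◇◇¬((r → q) ∨ p) → ◇¬((r → q) ∨ p)) ∨ ◇(s ∨ (p ∨ s))):
1. ¬((◇◇¬((r → q) ∨ p) → ◇¬((r → q) ∨ p)) ∨ ◇(s ∨ (p ∨ s))), w0
2. ¬(◇◇¬((r → q) ∨ p) → ◇¬((r → q) ∨ p)), w0
3. ¬◇(s ∨ (p ∨ s)), w0
4. ◇◇¬((r → q) ∨ p), w0
5. ¬◇¬((r → q) ∨ p), w0
6. ¬(s ∨ (p ∨ s)), w0
7. ¬s, w0
8. ¬(p ∨ s), w0
9. ¬p, w0
10. (r → q) ∨ p, w0
11. r → q, w0
12. q, w0
13. ◇¬((r → q) ∨ p), w1
14. ¬(s ∨ (p ∨ s)), w1
15. ¬s, w1
16. ¬(p ∨ s), w1
17. ¬p, w1
18. (r → q) ∨ p, w1
19. r → q, w1
20. q, w1
21. ¬((r → q) ∨ p), w2
22. ¬(r → q), w2
23. ¬p, w2
24. r, w2
25. ¬q, w2
Accessibility: w0Rw0, w0Rw1, w1Rw1, w1Rw2, w2Rw2
Complete open branch: countermodel on a T-frame, so not valid in T, nor in K (the same frame is also a K-frame).
S4-tableau for the negation ¬((◇◇¬((r → q) ∨ p) → ◇¬((r → q) ∨ p)) ∨ ◇(s ∨ (p ∨ s))):
1. ¬((◇◇¬((r → q) ∨ p) → ◇¬((r → q) ∨ p)) ∨ ◇(s ∨ (p ∨ s))), w0
2. ¬(◇◇¬((r → q) ∨ p) → ◇¬((r → q) ∨ p)), w0
3. ¬◇(s ∨ (p ∨ s)), w0
4. ◇◇¬((r → q) ∨ p), w0
5. ¬◇¬((r → q) ∨ p), w0
6. ¬(s ∨ (p ∨ s)), w0
7. ¬s, w0
8. ¬(p ∨ s), w0
9. ¬p, w0
10. (r → q) ∨ p, w0
11. r → q, w0
12. q, w0
13. ◇¬((r → q) ∨ p), w1
14. ¬(s ∨ (p ∨ s)), w1
15. ¬s, w1
16. ¬(p ∨ s), w1
17. ¬p, w1
18. (r → q) ∨ p, w1
19. r → q, w1
20. q, w1
21. ¬((r → q) ∨ p), w2
22. ¬(r → q), w2
23. ¬p, w2
24. r, w2
25. ¬q, w2
26. ¬(s ∨ (p ∨ s)), w2
27. ¬s, w2
28. ¬(p ∨ s), w2
29. (r → q) ∨ p, w2
30. r → q, w2
31. q, w2
Accessibility: w0Rw0, w0Rw1, w0Rw2, w1Rw1, w1Rw2, w2Rw2
Branch closes: q and ¬q both at w2.
Every branch closes (one shown): valid in S4, hence also in S5 (every theorem of S4 is a theorem of S5).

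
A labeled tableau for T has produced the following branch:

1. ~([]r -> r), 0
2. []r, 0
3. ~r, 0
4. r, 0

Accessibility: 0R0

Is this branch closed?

Both r and ~r appear at 0.

Yes, closed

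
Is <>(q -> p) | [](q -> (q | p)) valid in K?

Tableau for the negation ~(<>(q -> p) | [](q -> (q | p))):
1. ~(<>(q -> p) | [](q -> (q | p))), w0
2. ~<>(q -> p), w0   [~|-rule on 1]
3. ~[](q -> (q | p)), w0   [~|-rule on 1]
4. ~(q -> (q | p)), w1   [~[]-rule on 3: fresh world w1, w0Rw1]
5. q, w1   [~->-rule on 4]
6. ~(q | p), w1   [~->-rule on 4]
7. ~q, w1   [~|-rule on 6]
8. ~p, w1   [~|-rule on 6]
Accessibility: w0Rw1
Branch closes: q and ~q both at w1.
All branches of the negation close; one closing branch shown above.

Yes, valid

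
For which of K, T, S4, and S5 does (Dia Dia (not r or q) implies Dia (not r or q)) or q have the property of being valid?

S4-tableau for the negation not ((Dia Dia (not r or q) implies Dia (not r or q)) or q):
1. not ((Dia Dia (not r or q) implies Dia (not r or q)) or q), u
2. not (Dia Dia (not r or q) implies Dia (not r or q)), u
3. not q, u
4. Dia Dia (not r or q), u
5. not Dia (not r or q), u
6. not (not r or q), u
7. r, u
8. Dia (not r or q), v
9. not (not r or q), v
10. r, v
11. not q, v
12. not r or q, w
13. not (not r or q), w
14. r, w
15. not q, w
16. q, w
Accessibility: uRu, uRv, uRw, vRv, vRw, wRw
Branch closes: q and not q both at w.
Every branch closes (one shown): valid in S4, hence also in S5 (every theorem of S4 is a theorem of S5).
T-tableau for the negation not ((Dia Dia (not r or q) implies Dia (not r or q)) or q):
1. not ((Dia Dia (not r or q) implies Dia (not r or q)) or q), u
2. not (Dia Dia (not r or q) implies Dia (not r or q)), u
3. not q, u
4. Dia Dia (not r or q), u
5. not Dia (not r or q), u
6. not (not r or q), u
7. r, u
8. Dia (not r or q), v
9. not (not r or q), v
10. r, v
11. not q, v
12. not r or q, w
13. q, w
Accessibility: uRu, uRv, vRv, vRw, wRw
Complete open branch: countermodel on a T-frame, so not valid in T, nor in K (the same frame is also a K-frame).

S4, S5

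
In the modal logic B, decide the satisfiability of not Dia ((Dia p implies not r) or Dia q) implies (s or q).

Satisfiable

1. not Dia ((Dia p implies not r) or Dia q) implies (s or q), 0
2. s or q, 0
3. q, 0
Accessibility: 0R0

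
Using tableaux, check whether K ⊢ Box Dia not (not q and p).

Tableau for the negation not Box Dia not (not q and p):
1. not Box Dia not (not q and p), w0
2. not Dia not (not q and p), w1
Accessibility: w0Rw1
The negation has an open branch (countermodel exists).

Invalid (countermodel exists)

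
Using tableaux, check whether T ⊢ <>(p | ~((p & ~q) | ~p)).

Not valid

Tableau for the negation ~<>(p | ~((p & ~q) | ~p)):
1. ~<>(p | ~((p & ~q) | ~p)), u
2. ~(p | ~((p & ~q) | ~p)), u
3. ~p, u
4. (p & ~q) | ~p, u
Accessibility: uRu
The negation has an open branch (countermodel exists).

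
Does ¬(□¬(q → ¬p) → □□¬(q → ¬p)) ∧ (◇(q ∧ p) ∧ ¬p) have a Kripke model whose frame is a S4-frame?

Unsatisfiable (every branch closes)

1. ¬(□¬(q → ¬p) → □□¬(q → ¬p)) ∧ (◇(q ∧ p) ∧ ¬p), 0
2. ¬(□¬(q → ¬p) → □□¬(q → ¬p)), 0
3. ◇(q ∧ p) ∧ ¬p, 0
4. □¬(q → ¬p), 0
5. ¬□□¬(q → ¬p), 0
6. ◇(q ∧ p), 0
7. ¬p, 0
8. ¬(q → ¬p), 0
9. q, 0
10. p, 0
Accessibility: 0R0
Branch closes: p and ¬p both at 0.
(One branch shown.) All branches close.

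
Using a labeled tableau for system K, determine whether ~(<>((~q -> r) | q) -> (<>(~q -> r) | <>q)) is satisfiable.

1. ~(<>((~q -> r) | q) -> (<>(~q -> r) | <>q)), w0
2. <>((~q -> r) | q), w0
3. ~(<>(~q -> r) | <>q), w0
4. ~<>(~q -> r), w0
5. ~<>q, w0
6. (~q -> r) | q, w1
7. ~(~q -> r), w1
8. ~q, w1
9. ~r, w1
10. ~q -> r, w1
11. r, w1
Accessibility: w0Rw1
Branch closes: r and ~r both at w1.
All branches of the tableau close; one closing branch shown above.

Unsatisfiable (every branch closes)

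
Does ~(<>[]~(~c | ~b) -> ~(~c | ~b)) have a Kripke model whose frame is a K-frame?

1. ~(<>[]~(~c | ~b) -> ~(~c | ~b)), u
2. <>[]~(~c | ~b), u   [~->-rule on 1]
3. ~c | ~b, u   [~->-rule on 1]
4. ~b, u   [|-rule on 3 (branches; this branch)]
5. []~(~c | ~b), v   [<>-rule on 2: fresh world v, uRv]
Accessibility: uRv

Yes, satisfiable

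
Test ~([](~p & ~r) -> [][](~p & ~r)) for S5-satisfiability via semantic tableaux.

No, unsatisfiable

1. ~([](~p & ~r) -> [][](~p & ~r)), w0
2. [](~p & ~r), w0   [~->-rule on 1]
3. ~[][](~p & ~r), w0   [~->-rule on 1]
4. ~p & ~r, w0   [[]-rule on 2 via w0Rw0]
5. ~p, w0   [&-rule on 4]
6. ~r, w0   [&-rule on 4]
7. ~[](~p & ~r), w1   [~[]-rule on 3: fresh world w1, w0Rw1]
8. ~p & ~r, w1   [[]-rule on 2 via w0Rw1]
9. ~p, w1   [&-rule on 8]
10. ~r, w1   [&-rule on 8]
11. ~(~p & ~r), w2   [~[]-rule on 7: fresh world w2, w1Rw2]
12. ~p & ~r, w2   [[]-rule on 2 via w0Rw2]
13. ~p, w2   [&-rule on 12]
14. ~r, w2   [&-rule on 12]
15. r, w2   [~&-rule on 11 (branches; this branch)]
Accessibility: w0Rw0, w0Rw1, w0Rw2, w1Rw0, w1Rw1, w1Rw2, w2Rw0, w2Rw1, w2Rw2
Branch closes: r and ~r both at w2.
Every branch closes; the branch above is one of them.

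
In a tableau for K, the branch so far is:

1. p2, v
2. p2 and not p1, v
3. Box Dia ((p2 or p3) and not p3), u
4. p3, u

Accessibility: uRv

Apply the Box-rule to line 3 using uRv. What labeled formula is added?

Dia ((p2 or p3) and not p3), v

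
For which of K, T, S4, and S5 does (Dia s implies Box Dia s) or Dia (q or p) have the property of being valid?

S5-tableau for the negation not ((Dia s implies Box Dia s) or Dia (q or p)):
1. not ((Dia s implies Box Dia s) or Dia (q or p)), w0
2. not (Dia s implies Box Dia s), w0
3. not Dia (q or p), w0
4. Dia s, w0
5. not Box Dia s, w0
6. not (q or p), w0
7. not q, w0
8. not p, w0
9. s, w1
10. not (q or p), w1
11. not q, w1
12. not p, w1
13. not Dia s, w2
14. not (q or p), w2
15. not q, w2
16. not p, w2
17. not s, w0
18. not s, w1
Accessibility: w0Rw0, w0Rw1, w0Rw2, w1Rw0, w1Rw1, w1Rw2, w2Rw0, w2Rw1, w2Rw2
Branch closes: s and not s both at w1.
Every branch closes (one shown): valid in S5.
S4-tableau for the negation not ((Dia s implies Box Dia s) or Dia (q or p)):
1. not ((Dia s implies Box Dia s) or Dia (q or p)), w0
2. not (Dia s implies Box Dia s), w0
3. not Dia (q or p), w0
4. Dia s, w0
5. not Box Dia s, w0
6. not (q or p), w0
7. not q, w0
8. not p, w0
9. s, w1
10. not (q or p), w1
11. not q, w1
12. not p, w1
13. not Dia s, w2
14. not (q or p), w2
15. not q, w2
16. not p, w2
17. not s, w2
Accessibility: w0Rw0, w0Rw1, w0Rw2, w1Rw1, w2Rw2
Complete open branch: countermodel on an S4-frame, so not valid in S4, nor in K, T (the same frame is also a K-frame and a T-frame).

S5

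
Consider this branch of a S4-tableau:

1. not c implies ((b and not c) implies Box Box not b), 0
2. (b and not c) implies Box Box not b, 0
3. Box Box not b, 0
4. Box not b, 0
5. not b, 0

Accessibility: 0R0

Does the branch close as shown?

Open

No atom appears with both signs at the same world.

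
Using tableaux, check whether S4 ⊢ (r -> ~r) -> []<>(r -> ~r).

Not valid

Tableau for the negation ~((r -> ~r) -> []<>(r -> ~r)):
1. ~((r -> ~r) -> []<>(r -> ~r)), u
2. r -> ~r, u
3. ~[]<>(r -> ~r), u
4. ~r, u
5. ~<>(r -> ~r), v
6. ~(r -> ~r), v
7. r, v
Accessibility: uRu, uRv, vRv
The negation has an open branch (countermodel exists).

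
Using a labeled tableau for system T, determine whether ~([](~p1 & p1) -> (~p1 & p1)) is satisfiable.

No, unsatisfiable

1. ~([](~p1 & p1) -> (~p1 & p1)), w0
2. [](~p1 & p1), w0
3. ~(~p1 & p1), w0
4. ~p1 & p1, w0
5. ~p1, w0
6. p1, w0
Accessibility: w0Rw0
Branch closes: p1 and ~p1 both at w0.
All branches of the tableau close; one closing branch shown above.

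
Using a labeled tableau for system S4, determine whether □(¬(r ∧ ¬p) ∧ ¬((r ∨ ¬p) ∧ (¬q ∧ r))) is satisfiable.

Satisfiable (open branch found)

1. □(¬(r ∧ ¬p) ∧ ¬((r ∨ ¬p) ∧ (¬q ∧ r))), 0
2. ¬(r ∧ ¬p) ∧ ¬((r ∨ ¬p) ∧ (¬q ∧ r)), 0
3. ¬(r ∧ ¬p), 0
4. ¬((r ∨ ¬p) ∧ (¬q ∧ r)), 0
5. p, 0
6. ¬(¬q ∧ r), 0
7. ¬r, 0
Accessibility: 0R0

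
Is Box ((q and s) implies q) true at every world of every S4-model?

Valid

Tableau for the negation not Box ((q and s) implies q):
1. not Box ((q and s) implies q), u
2. not ((q and s) implies q), v   [neg-Box-rule on 1: fresh world v, uRv]
3. q and s, v   [neg-implies-rule on 2]
4. not q, v   [neg-implies-rule on 2]
5. q, v   [and-rule on 3]
6. s, v   [and-rule on 3]
Accessibility: uRu, uRv, vRv
Branch closes: q and not q both at v.
All branches of the negation close; one closing branch shown above.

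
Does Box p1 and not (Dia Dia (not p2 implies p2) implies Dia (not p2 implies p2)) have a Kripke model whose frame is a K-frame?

Satisfiable (open branch found)

1. Box p1 and not (Dia Dia (not p2 implies p2) implies Dia (not p2 implies p2)), w0
2. Box p1, w0
3. not (Dia Dia (not p2 implies p2) implies Dia (not p2 implies p2)), w0
4. Dia Dia (not p2 implies p2), w0
5. not Dia (not p2 implies p2), w0
6. Dia (not p2 implies p2), w1
7. p1, w1
8. not (not p2 implies p2), w1
9. not p2, w1
10. not p2 implies p2, w2
11. p2, w2
Accessibility: w0Rw1, w1Rw2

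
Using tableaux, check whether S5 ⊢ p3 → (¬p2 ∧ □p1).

Tableau for the negation ¬(p3 → (¬p2 ∧ □p1)):
1. ¬(p3 → (¬p2 ∧ □p1)), u
2. p3, u   [¬→-rule on 1]
3. ¬(¬p2 ∧ □p1), u   [¬→-rule on 1]
4. ¬□p1, u   [¬∧-rule on 3 (branches; this branch)]
5. ¬p1, v   [¬□-rule on 4: fresh world v, uRv]
Accessibility: uRu, uRv, vRu, vRv
The negation has an open branch (countermodel exists).

No, not valid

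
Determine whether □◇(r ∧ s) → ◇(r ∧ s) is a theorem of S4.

Tableau for the negation ¬(□◇(r ∧ s) → ◇(r ∧ s)):
1. ¬(□◇(r ∧ s) → ◇(r ∧ s)), 0
2. □◇(r ∧ s), 0
3. ¬◇(r ∧ s), 0
4. ◇(r ∧ s), 0
5. ¬(r ∧ s), 0
6. ¬s, 0
7. r ∧ s, 1
8. r, 1
9. s, 1
10. ◇(r ∧ s), 1
11. ¬(r ∧ s), 1
12. ¬s, 1
Accessibility: 0R0, 0R1, 1R1
Branch closes: s and ¬s both at 1.
Every branch of the negation's tableau closes; the branch above is one of them.

Valid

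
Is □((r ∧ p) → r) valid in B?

Tableau for the negation ¬□((r ∧ p) → r):
1. ¬□((r ∧ p) → r), u
2. ¬((r ∧ p) → r), v
3. r ∧ p, v
4. ¬r, v
5. r, v
6. p, v
Accessibility: uRu, uRv, vRu, vRv
Branch closes: r and ¬r both at v.
All branches of the negation close; one closing branch shown above.

Yes, valid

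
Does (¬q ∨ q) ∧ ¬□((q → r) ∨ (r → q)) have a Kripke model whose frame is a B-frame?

1. (¬q ∨ q) ∧ ¬□((q → r) ∨ (r → q)), w0
2. ¬q ∨ q, w0
3. ¬□((q → r) ∨ (r → q)), w0
4. q, w0
5. ¬((q → r) ∨ (r → q)), w1
6. ¬(q → r), w1
7. ¬(r → q), w1
8. q, w1
9. ¬r, w1
10. r, w1
11. ¬q, w1
Accessibility: w0Rw0, w0Rw1, w1Rw0, w1Rw1
Branch closes: r and ¬r both at w1.
(One branch shown.) All branches close.

No, unsatisfiable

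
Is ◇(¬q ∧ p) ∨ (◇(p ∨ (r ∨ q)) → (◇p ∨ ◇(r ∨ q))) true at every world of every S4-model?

Tableau for the negation ¬(◇(¬q ∧ p) ∨ (◇(p ∨ (r ∨ q)) → (◇p ∨ ◇(r ∨ q)))):
1. ¬(◇(¬q ∧ p) ∨ (◇(p ∨ (r ∨ q)) → (◇p ∨ ◇(r ∨ q)))), u
2. ¬◇(¬q ∧ p), u
3. ¬(◇(p ∨ (r ∨ q)) → (◇p ∨ ◇(r ∨ q))), u
4. ◇(p ∨ (r ∨ q)), u
5. ¬(◇p ∨ ◇(r ∨ q)), u
6. ¬◇p, u
7. ¬◇(r ∨ q), u
8. ¬(¬q ∧ p), u
9. ¬p, u
10. ¬(r ∨ q), u
11. ¬r, u
12. ¬q, u
13. p ∨ (r ∨ q), v
14. ¬(¬q ∧ p), v
15. ¬p, v
16. ¬(r ∨ q), v
17. ¬r, v
18. ¬q, v
19. r ∨ q, v
20. q, v
Accessibility: uRu, uRv, vRv
Branch closes: q and ¬q both at v.
All branches of the negation close; one closing branch shown above.

Yes, valid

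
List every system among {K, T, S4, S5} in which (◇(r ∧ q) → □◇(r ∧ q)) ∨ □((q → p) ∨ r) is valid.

S4-tableau for the negation ¬((◇(r ∧ q) → □◇(r ∧ q)) ∨ □((q → p) ∨ r)):
1. ¬((◇(r ∧ q) → □◇(r ∧ q)) ∨ □((q → p) ∨ r)), w0
2. ¬(◇(r ∧ q) → □◇(r ∧ q)), w0
3. ¬□((q → p) ∨ r), w0
4. ◇(r ∧ q), w0
5. ¬□◇(r ∧ q), w0
6. ¬((q → p) ∨ r), w1
7. ¬(q → p), w1
8. ¬r, w1
9. q, w1
10. ¬p, w1
11. r ∧ q, w2
12. r, w2
13. q, w2
14. ¬◇(r ∧ q), w3
15. ¬(r ∧ q), w3
16. ¬q, w3
Accessibility: w0Rw0, w0Rw1, w0Rw2, w0Rw3, w1Rw1, w2Rw2, w3Rw3
Complete open branch: countermodel on an S4-frame, so not valid in S4, nor in K, T (the same frame is also a K-frame and a T-frame).
S5-tableau for the negation ¬((◇(r ∧ q) → □◇(r ∧ q)) ∨ □((q → p) ∨ r)):
1. ¬((◇(r ∧ q) → □◇(r ∧ q)) ∨ □((q → p) ∨ r)), w0
2. ¬(◇(r ∧ q) → □◇(r ∧ q)), w0
3. ¬□((q → p) ∨ r), w0
4. ◇(r ∧ q), w0
5. ¬□◇(r ∧ q), w0
6. ¬((q → p) ∨ r), w1
7. ¬(q → p), w1
8. ¬r, w1
9. q, w1
10. ¬p, w1
11. r ∧ q, w2
12. r, w2
13. q, w2
14. ¬◇(r ∧ q), w3
15. ¬(r ∧ q), w0
16. ¬(r ∧ q), w1
17. ¬(r ∧ q), w2
18. ¬(r ∧ q), w3
19. ¬q, w0
20. ¬q, w2
Accessibility: w0Rw0, w0Rw1, w0Rw2, w0Rw3, w1Rw0, w1Rw1, w1Rw2, w1Rw3, w2Rw0, w2Rw1, w2Rw2, w2Rw3, w3Rw0, w3Rw1, w3Rw2, w3Rw3
Branch closes: q and ¬q both at w2.
Every branch closes (one shown): valid in S5.

S5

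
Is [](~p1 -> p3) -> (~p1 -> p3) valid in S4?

Valid in S4

Tableau for the negation ~([](~p1 -> p3) -> (~p1 -> p3)):
1. ~([](~p1 -> p3) -> (~p1 -> p3)), 0
2. [](~p1 -> p3), 0
3. ~(~p1 -> p3), 0
4. ~p1, 0
5. ~p3, 0
6. ~p1 -> p3, 0
7. p3, 0
Accessibility: 0R0
Branch closes: p3 and ~p3 both at 0.
All branches of the negation close; one closing branch shown above.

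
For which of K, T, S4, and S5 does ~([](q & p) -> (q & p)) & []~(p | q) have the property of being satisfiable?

T-tableau for the formula:
1. ~([](q & p) -> (q & p)) & []~(p | q), u
2. ~([](q & p) -> (q & p)), u
3. []~(p | q), u
4. [](q & p), u
5. ~(q & p), u
6. ~(p | q), u
7. ~p, u
8. ~q, u
9. q & p, u
10. q, u
11. p, u
Accessibility: uRu
Branch closes: q and ~q both at u.
Every branch closes (one shown): unsatisfiable in T, hence also in S4, S5 (every S4/S5-frame is a T-frame).
K-tableau for the formula:
1. ~([](q & p) -> (q & p)) & []~(p | q), u
2. ~([](q & p) -> (q & p)), u
3. []~(p | q), u
4. [](q & p), u
5. ~(q & p), u
6. ~p, u
Complete open branch: satisfiable in K.

K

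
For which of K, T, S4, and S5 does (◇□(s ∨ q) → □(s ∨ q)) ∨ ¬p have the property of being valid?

S5

S5-tableau for the negation ¬((◇□(s ∨ q) → □(s ∨ q)) ∨ ¬p):
1. ¬((◇□(s ∨ q) → □(s ∨ q)) ∨ ¬p), 0
2. ¬(◇□(s ∨ q) → □(s ∨ q)), 0   [¬∨-rule on 1]
3. p, 0   [¬∨-rule on 1]
4. ◇□(s ∨ q), 0   [¬→-rule on 2]
5. ¬□(s ∨ q), 0   [¬→-rule on 2]
6. □(s ∨ q), 1   [◇-rule on 4: fresh world 1, 0R1]
7. s ∨ q, 0   [□-rule on 6 via 1R0]
8. s ∨ q, 1   [□-rule on 6 via 1R1]
9. q, 0   [∨-rule on 7 (branches; this branch)]
10. q, 1   [∨-rule on 8 (branches; this branch)]
11. ¬(s ∨ q), 2   [¬□-rule on 5: fresh world 2, 0R2]
12. ¬s, 2   [¬∨-rule on 11]
13. ¬q, 2   [¬∨-rule on 11]
14. s ∨ q, 2   [□-rule on 6 via 1R2]
15. q, 2   [∨-rule on 14 (branches; this branch)]
Accessibility: 0R0, 0R1, 0R2, 1R0, 1R1, 1R2, 2R0, 2R1, 2R2
Branch closes: q and ¬q both at 2.
Every branch closes (one shown): valid in S5.
S4-tableau for the negation ¬((◇□(s ∨ q) → □(s ∨ q)) ∨ ¬p):
1. ¬((◇□(s ∨ q) → □(s ∨ q)) ∨ ¬p), 0
2. ¬(◇□(s ∨ q) → □(s ∨ q)), 0   [¬∨-rule on 1]
3. p, 0   [¬∨-rule on 1]
4. ◇□(s ∨ q), 0   [¬→-rule on 2]
5. ¬□(s ∨ q), 0   [¬→-rule on 2]
6. □(s ∨ q), 1   [◇-rule on 4: fresh world 1, 0R1]
7. s ∨ q, 1   [□-rule on 6 via 1R1]
8. q, 1   [∨-rule on 7 (branches; this branch)]
9. ¬(s ∨ q), 2   [¬□-rule on 5: fresh world 2, 0R2]
10. ¬s, 2   [¬∨-rule on 9]
11. ¬q, 2   [¬∨-rule on 9]
Accessibility: 0R0, 0R1, 0R2, 1R1, 2R2
Complete open branch: countermodel on an S4-frame, so not valid in S4, nor in K, T (the same frame is also a K-frame and a T-frame).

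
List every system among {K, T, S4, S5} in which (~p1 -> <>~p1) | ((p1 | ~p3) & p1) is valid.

T, S4, S5

T-tableau for the negation ~((~p1 -> <>~p1) | ((p1 | ~p3) & p1)):
1. ~((~p1 -> <>~p1) | ((p1 | ~p3) & p1)), 0
2. ~(~p1 -> <>~p1), 0   [~|-rule on 1]
3. ~((p1 | ~p3) & p1), 0   [~|-rule on 1]
4. ~p1, 0   [~->-rule on 2]
5. ~<>~p1, 0   [~->-rule on 2]
6. p1, 0   [~<>-rule on 5 via 0R0]
Accessibility: 0R0
Branch closes: p1 and ~p1 both at 0.
Every branch closes (one shown): valid in T, hence also in S4, S5 (every theorem of T is a theorem of S4 and S5).
K-tableau for the negation ~((~p1 -> <>~p1) | ((p1 | ~p3) & p1)):
1. ~((~p1 -> <>~p1) | ((p1 | ~p3) & p1)), 0
2. ~(~p1 -> <>~p1), 0   [~|-rule on 1]
3. ~((p1 | ~p3) & p1), 0   [~|-rule on 1]
4. ~p1, 0   [~->-rule on 2]
5. ~<>~p1, 0   [~->-rule on 2]
Complete open branch: countermodel on a K-frame, so not valid in K.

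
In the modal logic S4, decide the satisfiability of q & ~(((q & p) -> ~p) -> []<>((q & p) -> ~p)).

Satisfiable

1. q & ~(((q & p) -> ~p) -> []<>((q & p) -> ~p)), w0
2. q, w0   [&-rule on 1]
3. ~(((q & p) -> ~p) -> []<>((q & p) -> ~p)), w0   [&-rule on 1]
4. (q & p) -> ~p, w0   [~->-rule on 3]
5. ~[]<>((q & p) -> ~p), w0   [~->-rule on 3]
6. ~p, w0   [->-rule on 4 (branches; this branch)]
7. ~<>((q & p) -> ~p), w1   [~[]-rule on 5: fresh world w1, w0Rw1]
8. ~((q & p) -> ~p), w1   [~<>-rule on 7 via w1Rw1]
9. q & p, w1   [~->-rule on 8]
10. p, w1   [~->-rule on 8]
11. q, w1   [&-rule on 9]
Accessibility: w0Rw0, w0Rw1, w1Rw1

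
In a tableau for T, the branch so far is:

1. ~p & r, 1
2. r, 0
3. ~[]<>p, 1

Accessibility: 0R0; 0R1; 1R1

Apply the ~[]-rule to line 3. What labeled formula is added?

a fresh world 2 with 1R2, and ~<>p at 2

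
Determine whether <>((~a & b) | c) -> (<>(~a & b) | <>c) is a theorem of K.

Tableau for the negation ~(<>((~a & b) | c) -> (<>(~a & b) | <>c)):
1. ~(<>((~a & b) | c) -> (<>(~a & b) | <>c)), u
2. <>((~a & b) | c), u   [~->-rule on 1]
3. ~(<>(~a & b) | <>c), u   [~->-rule on 1]
4. ~<>(~a & b), u   [~|-rule on 3]
5. ~<>c, u   [~|-rule on 3]
6. (~a & b) | c, v   [<>-rule on 2: fresh world v, uRv]
7. ~(~a & b), v   [~<>-rule on 4 via uRv]
8. ~c, v   [~<>-rule on 5 via uRv]
9. ~a & b, v   [|-rule on 6 (branches; this branch)]
10. ~a, v   [&-rule on 9]
11. b, v   [&-rule on 9]
12. ~b, v   [~&-rule on 7 (branches; this branch)]
Accessibility: uRv
Branch closes: b and ~b both at v.
Every branch of the negation's tableau closes; the branch above is one of them.

Valid in K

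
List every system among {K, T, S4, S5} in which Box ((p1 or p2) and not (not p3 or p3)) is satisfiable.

K

T-tableau for the formula:
1. Box ((p1 or p2) and not (not p3 or p3)), u
2. (p1 or p2) and not (not p3 or p3), u   [Box-rule on 1 via uRu]
3. p1 or p2, u   [and-rule on 2]
4. not (not p3 or p3), u   [and-rule on 2]
5. p3, u   [neg-or-rule on 4]
6. not p3, u   [neg-or-rule on 4]
Accessibility: uRu
Branch closes: p3 and not p3 both at u.
Every branch closes (one shown): unsatisfiable in T, hence also in S4, S5 (every S4/S5-frame is a T-frame).
K-tableau for the formula:
1. Box ((p1 or p2) and not (not p3 or p3)), u
Complete open branch: satisfiable in K.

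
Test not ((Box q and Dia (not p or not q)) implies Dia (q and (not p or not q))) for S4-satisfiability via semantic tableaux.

No, unsatisfiable

1. not ((Box q and Dia (not p or not q)) implies Dia (q and (not p or not q))), w0
2. Box q and Dia (not p or not q), w0
3. not Dia (q and (not p or not q)), w0
4. Box q, w0
5. Dia (not p or not q), w0
6. not (q and (not p or not q)), w0
7. q, w0
8. not (not p or not q), w0
9. p, w0
10. not p or not q, w1
11. not (q and (not p or not q)), w1
12. q, w1
13. not p, w1
14. not (not p or not q), w1
15. p, w1
Accessibility: w0Rw0, w0Rw1, w1Rw1
Branch closes: p and not p both at w1.
Every branch closes; the branch above is one of them.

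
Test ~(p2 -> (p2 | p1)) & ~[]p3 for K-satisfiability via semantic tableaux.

Unsatisfiable

1. ~(p2 -> (p2 | p1)) & ~[]p3, 0
2. ~(p2 -> (p2 | p1)), 0
3. ~[]p3, 0
4. p2, 0
5. ~(p2 | p1), 0
6. ~p2, 0
7. ~p1, 0
Branch closes: p2 and ~p2 both at 0.
All branches of the tableau close; one closing branch shown above.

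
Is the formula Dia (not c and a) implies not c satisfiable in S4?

1. Dia (not c and a) implies not c, w0
2. not c, w0
Accessibility: w0Rw0

Satisfiable (open branch found)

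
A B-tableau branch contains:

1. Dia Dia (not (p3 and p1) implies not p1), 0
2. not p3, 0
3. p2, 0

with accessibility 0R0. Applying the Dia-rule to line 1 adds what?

a fresh world 1 with 0R1, and Dia (not (p3 and p1) implies not p1) at 1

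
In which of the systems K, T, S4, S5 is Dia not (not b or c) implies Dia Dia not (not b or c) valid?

T, S4, S5

T-tableau for the negation not (Dia not (not b or c) implies Dia Dia not (not b or c)):
1. not (Dia not (not b or c) implies Dia Dia not (not b or c)), u
2. Dia not (not b or c), u   [neg-implies-rule on 1]
3. not Dia Dia not (not b or c), u   [neg-implies-rule on 1]
4. not Dia not (not b or c), u   [neg-Dia-rule on 3 via uRu]
5. not b or c, u   [neg-Dia-rule on 4 via uRu]
6. c, u   [or-rule on 5 (branches; this branch)]
7. not (not b or c), v   [Dia-rule on 2: fresh world v, uRv]
8. b, v   [neg-or-rule on 7]
9. not c, v   [neg-or-rule on 7]
10. not Dia not (not b or c), v   [neg-Dia-rule on 3 via uRv]
11. not b or c, v   [neg-Dia-rule on 4 via uRv]
12. c, v   [or-rule on 11 (branches; this branch)]
Accessibility: uRu, uRv, vRv
Branch closes: c and not c both at v.
Every branch closes (one shown): valid in T, hence also in S4, S5 (every theorem of T is a theorem of S4 and S5).
K-tableau for the negation not (Dia not (not b or c) implies Dia Dia not (not b or c)):
1. not (Dia not (not b or c) implies Dia Dia not (not b or c)), u
2. Dia not (not b or c), u   [neg-implies-rule on 1]
3. not Dia Dia not (not b or c), u   [neg-implies-rule on 1]
4. not (not b or c), v   [Dia-rule on 2: fresh world v, uRv]
5. b, v   [neg-or-rule on 4]
6. not c, v   [neg-or-rule on 4]
7. not Dia not (not b or c), v   [neg-Dia-rule on 3 via uRv]
Accessibility: uRv
Complete open branch: countermodel on a K-frame, so not valid in K.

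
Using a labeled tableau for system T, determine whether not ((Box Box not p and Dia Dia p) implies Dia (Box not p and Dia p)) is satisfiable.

1. not ((Box Box not p and Dia Dia p) implies Dia (Box not p and Dia p)), u
2. Box Box not p and Dia Dia p, u
3. not Dia (Box not p and Dia p), u
4. Box Box not p, u
5. Dia Dia p, u
6. not (Box not p and Dia p), u
7. Box not p, u
8. not p, u
9. not Box not p, u
10. Dia p, v
11. not (Box not p and Dia p), v
12. Box not p, v
13. not p, v
14. not Dia p, v
15. p, w
16. not (Box not p and Dia p), w
17. Box not p, w
18. not p, w
Accessibility: uRu, uRv, uRw, vRv, wRw
Branch closes: p and not p both at w.
(One branch shown.) All branches close.

Unsatisfiable (every branch closes)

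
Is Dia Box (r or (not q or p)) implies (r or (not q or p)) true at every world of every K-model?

Tableau for the negation not (Dia Box (r or (not q or p)) implies (r or (not q or p))):
1. not (Dia Box (r or (not q or p)) implies (r or (not q or p))), u
2. Dia Box (r or (not q or p)), u   [neg-implies-rule on 1]
3. not (r or (not q or p)), u   [neg-implies-rule on 1]
4. not r, u   [neg-or-rule on 3]
5. not (not q or p), u   [neg-or-rule on 3]
6. q, u   [neg-or-rule on 5]
7. not p, u   [neg-or-rule on 5]
8. Box (r or (not q or p)), v   [Dia-rule on 2: fresh world v, uRv]
Accessibility: uRv
The negation has an open branch (countermodel exists).

No, not valid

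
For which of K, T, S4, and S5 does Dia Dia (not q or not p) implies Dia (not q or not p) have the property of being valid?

T-tableau for the negation not (Dia Dia (not q or not p) implies Dia (not q or not p)):
1. not (Dia Dia (not q or not p) implies Dia (not q or not p)), u
2. Dia Dia (not q or not p), u
3. not Dia (not q or not p), u
4. not (not q or not p), u
5. q, u
6. p, u
7. Dia (not q or not p), v
8. not (not q or not p), v
9. q, v
10. p, v
11. not q or not p, w
12. not p, w
Accessibility: uRu, uRv, vRv, vRw, wRw
Complete open branch: countermodel on a T-frame, so not valid in T, nor in K (the same frame is also a K-frame).
S4-tableau for the negation not (Dia Dia (not q or not p) implies Dia (not q or not p)):
1. not (Dia Dia (not q or not p) implies Dia (not q or not p)), u
2. Dia Dia (not q or not p), u
3. not Dia (not q or not p), u
4. not (not q or not p), u
5. q, u
6. p, u
7. Dia (not q or not p), v
8. not (not q or not p), v
9. q, v
10. p, v
11. not q or not p, w
12. not (not q or not p), w
13. q, w
14. p, w
15. not p, w
Accessibility: uRu, uRv, uRw, vRv, vRw, wRw
Branch closes: p and not p both at w.
Every branch closes (one shown): valid in S4, hence also in S5 (every theorem of S4 is a theorem of S5).

S4, S5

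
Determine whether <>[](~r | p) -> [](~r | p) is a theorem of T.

Not valid

Tableau for the negation ~(<>[](~r | p) -> [](~r | p)):
1. ~(<>[](~r | p) -> [](~r | p)), u
2. <>[](~r | p), u
3. ~[](~r | p), u
4. [](~r | p), v
5. ~r | p, v
6. p, v
7. ~(~r | p), w
8. r, w
9. ~p, w
Accessibility: uRu, uRv, uRw, vRv, wRw
The negation has an open branch (countermodel exists).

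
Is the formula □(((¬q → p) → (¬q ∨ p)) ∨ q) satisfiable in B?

Yes, satisfiable

1. □(((¬q → p) → (¬q ∨ p)) ∨ q), 0
2. ((¬q → p) → (¬q ∨ p)) ∨ q, 0
3. q, 0
Accessibility: 0R0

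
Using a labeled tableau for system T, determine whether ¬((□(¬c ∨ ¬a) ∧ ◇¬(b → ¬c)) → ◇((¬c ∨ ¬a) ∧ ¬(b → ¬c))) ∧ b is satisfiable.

1. ¬((□(¬c ∨ ¬a) ∧ ◇¬(b → ¬c)) → ◇((¬c ∨ ¬a) ∧ ¬(b → ¬c))) ∧ b, 0
2. ¬((□(¬c ∨ ¬a) ∧ ◇¬(b → ¬c)) → ◇((¬c ∨ ¬a) ∧ ¬(b → ¬c))), 0   [∧-rule on 1]
3. b, 0   [∧-rule on 1]
4. □(¬c ∨ ¬a) ∧ ◇¬(b → ¬c), 0   [¬→-rule on 2]
5. ¬◇((¬c ∨ ¬a) ∧ ¬(b → ¬c)), 0   [¬→-rule on 2]
6. □(¬c ∨ ¬a), 0   [∧-rule on 4]
7. ◇¬(b → ¬c), 0   [∧-rule on 4]
8. ¬((¬c ∨ ¬a) ∧ ¬(b → ¬c)), 0   [¬◇-rule on 5 via 0R0]
9. ¬c ∨ ¬a, 0   [□-rule on 6 via 0R0]
10. b → ¬c, 0   [¬∧-rule on 8 (branches; this branch)]
11. ¬a, 0   [∨-rule on 9 (branches; this branch)]
12. ¬c, 0   [→-rule on 10 (branches; this branch)]
13. ¬(b → ¬c), 1   [◇-rule on 7: fresh world 1, 0R1]
14. b, 1   [¬→-rule on 13]
15. c, 1   [¬→-rule on 13]
16. ¬((¬c ∨ ¬a) ∧ ¬(b → ¬c)), 1   [¬◇-rule on 5 via 0R1]
17. ¬c ∨ ¬a, 1   [□-rule on 6 via 0R1]
18. b → ¬c, 1   [¬∧-rule on 16 (branches; this branch)]
19. ¬a, 1   [∨-rule on 17 (branches; this branch)]
20. ¬c, 1   [→-rule on 18 (branches; this branch)]
Accessibility: 0R0, 0R1, 1R1
Branch closes: c and ¬c both at 1.
Every branch closes; the branch above is one of them.

Unsatisfiable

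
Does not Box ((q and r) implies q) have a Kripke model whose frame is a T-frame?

1. not Box ((q and r) implies q), u
2. not ((q and r) implies q), v   [neg-Box-rule on 1: fresh world v, uRv]
3. q and r, v   [neg-implies-rule on 2]
4. not q, v   [neg-implies-rule on 2]
5. q, v   [and-rule on 3]
6. r, v   [and-rule on 3]
Accessibility: uRu, uRv, vRv
Branch closes: q and not q both at v.
Every branch closes; the branch above is one of them.

Unsatisfiable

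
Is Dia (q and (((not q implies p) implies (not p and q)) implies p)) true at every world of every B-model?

Invalid (countermodel exists)

Tableau for the negation not Dia (q and (((not q implies p) implies (not p and q)) implies p)):
1. not Dia (q and (((not q implies p) implies (not p and q)) implies p)), 0
2. not (q and (((not q implies p) implies (not p and q)) implies p)), 0
3. not (((not q implies p) implies (not p and q)) implies p), 0
4. (not q implies p) implies (not p and q), 0
5. not p, 0
6. not p and q, 0
7. q, 0
Accessibility: 0R0
The negation has an open branch (countermodel exists).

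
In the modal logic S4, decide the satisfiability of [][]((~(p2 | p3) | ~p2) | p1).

Satisfiable

1. [][]((~(p2 | p3) | ~p2) | p1), u
2. []((~(p2 | p3) | ~p2) | p1), u
3. (~(p2 | p3) | ~p2) | p1, u
4. p1, u
Accessibility: uRu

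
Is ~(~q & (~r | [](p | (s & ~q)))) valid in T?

Tableau for the negation ~q & (~r | [](p | (s & ~q))):
1. ~q & (~r | [](p | (s & ~q))), w0
2. ~q, w0
3. ~r | [](p | (s & ~q)), w0
4. [](p | (s & ~q)), w0
5. p | (s & ~q), w0
6. s & ~q, w0
7. s, w0
Accessibility: w0Rw0
The negation has an open branch (countermodel exists).

Not valid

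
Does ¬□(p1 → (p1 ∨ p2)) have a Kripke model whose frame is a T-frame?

1. ¬□(p1 → (p1 ∨ p2)), w0
2. ¬(p1 → (p1 ∨ p2)), w1
3. p1, w1
4. ¬(p1 ∨ p2), w1
5. ¬p1, w1
6. ¬p2, w1
Accessibility: w0Rw0, w0Rw1, w1Rw1
Branch closes: p1 and ¬p1 both at w1.
(One branch shown.) All branches close.

Unsatisfiable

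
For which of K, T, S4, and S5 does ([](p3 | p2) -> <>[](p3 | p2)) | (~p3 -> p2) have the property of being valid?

T, S4, S5

K-tableau for the negation ~(([](p3 | p2) -> <>[](p3 | p2)) | (~p3 -> p2)):
1. ~(([](p3 | p2) -> <>[](p3 | p2)) | (~p3 -> p2)), u
2. ~([](p3 | p2) -> <>[](p3 | p2)), u   [~|-rule on 1]
3. ~(~p3 -> p2), u   [~|-rule on 1]
4. [](p3 | p2), u   [~->-rule on 2]
5. ~<>[](p3 | p2), u   [~->-rule on 2]
6. ~p3, u   [~->-rule on 3]
7. ~p2, u   [~->-rule on 3]
Complete open branch: countermodel on a K-frame, so not valid in K.
T-tableau for the negation ~(([](p3 | p2) -> <>[](p3 | p2)) | (~p3 -> p2)):
1. ~(([](p3 | p2) -> <>[](p3 | p2)) | (~p3 -> p2)), u
2. ~([](p3 | p2) -> <>[](p3 | p2)), u   [~|-rule on 1]
3. ~(~p3 -> p2), u   [~|-rule on 1]
4. [](p3 | p2), u   [~->-rule on 2]
5. ~<>[](p3 | p2), u   [~->-rule on 2]
6. ~p3, u   [~->-rule on 3]
7. ~p2, u   [~->-rule on 3]
8. p3 | p2, u   [[]-rule on 4 via uRu]
9. ~[](p3 | p2), u   [~<>-rule on 5 via uRu]
10. p2, u   [|-rule on 8 (branches; this branch)]
Accessibility: uRu
Branch closes: p2 and ~p2 both at u.
Every branch closes (one shown): valid in T, hence also in S4, S5 (every theorem of T is a theorem of S4 and S5).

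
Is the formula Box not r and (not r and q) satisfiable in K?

Satisfiable (open branch found)

1. Box not r and (not r and q), u
2. Box not r, u
3. not r and q, u
4. not r, u
5. q, u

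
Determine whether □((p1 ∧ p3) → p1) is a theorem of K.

Tableau for the negation ¬□((p1 ∧ p3) → p1):
1. ¬□((p1 ∧ p3) → p1), u
2. ¬((p1 ∧ p3) → p1), v   [¬□-rule on 1: fresh world v, uRv]
3. p1 ∧ p3, v   [¬→-rule on 2]
4. ¬p1, v   [¬→-rule on 2]
5. p1, v   [∧-rule on 3]
6. p3, v   [∧-rule on 3]
Accessibility: uRv
Branch closes: p1 and ¬p1 both at v.
Every branch of the negation's tableau closes; the branch above is one of them.

Yes, valid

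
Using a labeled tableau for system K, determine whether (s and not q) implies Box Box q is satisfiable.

Satisfiable (open branch found)

1. (s and not q) implies Box Box q, w0
2. Box Box q, w0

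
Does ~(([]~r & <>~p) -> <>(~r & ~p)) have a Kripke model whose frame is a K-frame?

1. ~(([]~r & <>~p) -> <>(~r & ~p)), 0
2. []~r & <>~p, 0
3. ~<>(~r & ~p), 0
4. []~r, 0
5. <>~p, 0
6. ~p, 1
7. ~(~r & ~p), 1
8. ~r, 1
9. p, 1
Accessibility: 0R1
Branch closes: p and ~p both at 1.
(One branch shown.) All branches close.

No, unsatisfiable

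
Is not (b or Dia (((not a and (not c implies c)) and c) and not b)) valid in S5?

Tableau for the negation b or Dia (((not a and (not c implies c)) and c) and not b):
1. b or Dia (((not a and (not c implies c)) and c) and not b), w0
2. Dia (((not a and (not c implies c)) and c) and not b), w0   [or-rule on 1 (branches; this branch)]
3. ((not a and (not c implies c)) and c) and not b, w1   [Dia-rule on 2: fresh world w1, w0Rw1]
4. (not a and (not c implies c)) and c, w1   [and-rule on 3]
5. not b, w1   [and-rule on 3]
6. not a and (not c implies c), w1   [and-rule on 4]
7. c, w1   [and-rule on 4]
8. not a, w1   [and-rule on 6]
9. not c implies c, w1   [and-rule on 6]
Accessibility: w0Rw0, w0Rw1, w1Rw0, w1Rw1
The negation has an open branch (countermodel exists).

Invalid (countermodel exists)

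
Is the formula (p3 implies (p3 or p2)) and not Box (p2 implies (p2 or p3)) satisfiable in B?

Unsatisfiable

1. (p3 implies (p3 or p2)) and not Box (p2 implies (p2 or p3)), 0
2. p3 implies (p3 or p2), 0
3. not Box (p2 implies (p2 or p3)), 0
4. p3 or p2, 0
5. p2, 0
6. not (p2 implies (p2 or p3)), 1
7. p2, 1
8. not (p2 or p3), 1
9. not p2, 1
10. not p3, 1
Accessibility: 0R0, 0R1, 1R0, 1R1
Branch closes: p2 and not p2 both at 1.
Every branch closes; the branch above is one of them.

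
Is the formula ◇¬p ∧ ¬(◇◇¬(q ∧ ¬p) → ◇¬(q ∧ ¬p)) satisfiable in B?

Satisfiable

1. ◇¬p ∧ ¬(◇◇¬(q ∧ ¬p) → ◇¬(q ∧ ¬p)), w0
2. ◇¬p, w0
3. ¬(◇◇¬(q ∧ ¬p) → ◇¬(q ∧ ¬p)), w0
4. ◇◇¬(q ∧ ¬p), w0
5. ¬◇¬(q ∧ ¬p), w0
6. q ∧ ¬p, w0
7. q, w0
8. ¬p, w0
9. ¬p, w1
10. q ∧ ¬p, w1
11. q, w1
12. ◇¬(q ∧ ¬p), w2
13. q ∧ ¬p, w2
14. q, w2
15. ¬p, w2
16. ¬(q ∧ ¬p), w3
17. p, w3
Accessibility: w0Rw0, w0Rw1, w0Rw2, w1Rw0, w1Rw1, w2Rw0, w2Rw2, w2Rw3, w3Rw2, w3Rw3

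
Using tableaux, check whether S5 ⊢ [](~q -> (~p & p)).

No, not valid

Tableau for the negation ~[](~q -> (~p & p)):
1. ~[](~q -> (~p & p)), w0
2. ~(~q -> (~p & p)), w1
3. ~q, w1
4. ~(~p & p), w1
5. ~p, w1
Accessibility: w0Rw0, w0Rw1, w1Rw0, w1Rw1
The negation has an open branch (countermodel exists).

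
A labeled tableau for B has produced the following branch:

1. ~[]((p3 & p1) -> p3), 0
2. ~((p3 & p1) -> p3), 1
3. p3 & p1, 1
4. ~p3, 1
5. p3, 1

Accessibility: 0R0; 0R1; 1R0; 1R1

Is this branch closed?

Both p3 and ~p3 appear at 1.

Closed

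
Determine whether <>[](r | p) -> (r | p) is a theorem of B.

Valid

Tableau for the negation ~(<>[](r | p) -> (r | p)):
1. ~(<>[](r | p) -> (r | p)), 0
2. <>[](r | p), 0
3. ~(r | p), 0
4. ~r, 0
5. ~p, 0
6. [](r | p), 1
7. r | p, 0
8. r | p, 1
9. p, 0
Accessibility: 0R0, 0R1, 1R0, 1R1
Branch closes: p and ~p both at 0.
All branches of the negation close; one closing branch shown above.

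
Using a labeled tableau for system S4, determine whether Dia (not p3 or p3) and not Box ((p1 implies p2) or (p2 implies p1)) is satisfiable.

No, unsatisfiable

1. Dia (not p3 or p3) and not Box ((p1 implies p2) or (p2 implies p1)), w0
2. Dia (not p3 or p3), w0   [and-rule on 1]
3. not Box ((p1 implies p2) or (p2 implies p1)), w0   [and-rule on 1]
4. not p3 or p3, w1   [Dia-rule on 2: fresh world w1, w0Rw1]
5. p3, w1   [or-rule on 4 (branches; this branch)]
6. not ((p1 implies p2) or (p2 implies p1)), w2   [neg-Box-rule on 3: fresh world w2, w0Rw2]
7. not (p1 implies p2), w2   [neg-or-rule on 6]
8. not (p2 implies p1), w2   [neg-or-rule on 6]
9. p1, w2   [neg-implies-rule on 7]
10. not p2, w2   [neg-implies-rule on 7]
11. p2, w2   [neg-implies-rule on 8]
12. not p1, w2   [neg-implies-rule on 8]
Accessibility: w0Rw0, w0Rw1, w0Rw2, w1Rw1, w2Rw2
Branch closes: p2 and not p2 both at w2.
Every branch closes; the branch above is one of them.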